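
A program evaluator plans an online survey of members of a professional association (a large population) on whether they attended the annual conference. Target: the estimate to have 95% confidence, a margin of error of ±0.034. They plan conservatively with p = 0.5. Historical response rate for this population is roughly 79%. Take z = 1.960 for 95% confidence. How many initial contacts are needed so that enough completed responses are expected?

Completed interviews needed: n₀ = 1.960² × 0.2500 / 0.034² ≈ 830.80 → 831.
At a 79% response rate, contacts needed = 831 / 0.79 ≈ 1051.90 → 1052.

1052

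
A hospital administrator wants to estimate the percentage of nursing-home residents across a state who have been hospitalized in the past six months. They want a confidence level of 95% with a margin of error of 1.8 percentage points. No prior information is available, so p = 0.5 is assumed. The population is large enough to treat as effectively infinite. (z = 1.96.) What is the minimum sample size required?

With p = 0.5, p(1−p) = 0.25.
n = z²·p(1−p)/E² = 1.96² × 0.2500 / 0.018² = 3.8416 × 0.2500 / 0.000324 ≈ 2964.20.
Rounding up gives n = 2965.

2965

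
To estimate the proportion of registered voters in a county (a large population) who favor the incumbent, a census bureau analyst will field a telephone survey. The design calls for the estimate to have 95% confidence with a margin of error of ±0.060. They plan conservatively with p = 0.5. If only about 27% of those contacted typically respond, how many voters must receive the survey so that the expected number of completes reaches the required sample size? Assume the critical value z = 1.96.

Completed interviews needed: n₀ = 1.96² × 0.2500 / 0.060² ≈ 266.78 → 267.
At a 27% response rate, contacts needed = 267 / 0.27 ≈ 988.89 → 989.

989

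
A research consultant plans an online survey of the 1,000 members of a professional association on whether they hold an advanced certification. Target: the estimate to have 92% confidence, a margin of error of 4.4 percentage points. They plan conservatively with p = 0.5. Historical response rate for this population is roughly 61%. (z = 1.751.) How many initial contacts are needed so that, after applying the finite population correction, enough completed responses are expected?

Completed interviews needed (unadjusted): n₀ = 1.751² × 0.2500 / 0.044² ≈ 395.92 → 396.
FPC for N = 1,000: n = 396 / (1 + 395/1000) = 396 / 1.3950 ≈ 283.87 → 284.
At a 61% response rate, contacts needed = 284 / 0.61 ≈ 465.57 → 466.

466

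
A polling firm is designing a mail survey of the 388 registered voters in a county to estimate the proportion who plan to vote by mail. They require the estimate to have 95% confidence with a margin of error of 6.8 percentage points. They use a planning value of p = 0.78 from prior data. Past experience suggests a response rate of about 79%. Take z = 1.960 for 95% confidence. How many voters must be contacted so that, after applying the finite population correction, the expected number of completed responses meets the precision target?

133

Completed interviews needed (unadjusted): n₀ = 1.960² × 0.1716 / 0.068² ≈ 142.56 → 143.
FPC for N = 388: n = 143 / (1 + 142/388) = 143 / 1.3660 ≈ 104.69 → 105.
At a 79% response rate, contacts needed = 105 / 0.79 ≈ 132.91 → 133.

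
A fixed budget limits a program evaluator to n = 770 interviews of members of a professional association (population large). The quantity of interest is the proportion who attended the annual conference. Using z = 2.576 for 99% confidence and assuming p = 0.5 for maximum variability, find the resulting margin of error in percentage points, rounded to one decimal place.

SE(p̂) = √[p(1−p)/n] = √[0.2500/770] = 0.01802.
E = z × SE = 2.576 × 0.01802 = 0.04642, or 4.6 percentage points.

4.6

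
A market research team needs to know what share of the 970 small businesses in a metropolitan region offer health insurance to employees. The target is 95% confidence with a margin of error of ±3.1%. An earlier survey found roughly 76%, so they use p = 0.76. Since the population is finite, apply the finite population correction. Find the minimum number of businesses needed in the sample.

417

For 95% confidence, z = 1.960.
Unadjusted: n₀ = 1.960² × 0.76 × 0.24 / 0.031² ≈ 729.14, so n₀ = 730.
Finite population correction with N = 970: n = n₀ / (1 + (n₀−1)/N) = 730 / (1 + 729/970) = 730 / 1.7515 ≈ 416.77.
Rounding up, n = 417.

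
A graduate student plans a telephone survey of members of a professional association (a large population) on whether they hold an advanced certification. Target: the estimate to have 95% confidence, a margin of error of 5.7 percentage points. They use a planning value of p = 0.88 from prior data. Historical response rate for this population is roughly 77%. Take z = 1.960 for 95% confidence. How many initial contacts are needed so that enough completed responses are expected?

Completed interviews needed: n₀ = 1.960² × 0.1056 / 0.057² ≈ 124.86 → 125.
At a 77% response rate, contacts needed = 125 / 0.77 ≈ 162.34 → 163.

163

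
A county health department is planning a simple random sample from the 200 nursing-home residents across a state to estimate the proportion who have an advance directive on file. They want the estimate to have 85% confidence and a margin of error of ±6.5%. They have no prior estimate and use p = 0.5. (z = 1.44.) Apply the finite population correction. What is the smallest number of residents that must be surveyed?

77

Unadjusted: n₀ = 1.44² × 0.50 × 0.50 / 0.065² ≈ 122.70, so n₀ = 123.
Finite population correction with N = 200: n = n₀ / (1 + (n₀−1)/N) = 123 / (1 + 122/200) = 123 / 1.6100 ≈ 76.40.
Rounding up, n = 77.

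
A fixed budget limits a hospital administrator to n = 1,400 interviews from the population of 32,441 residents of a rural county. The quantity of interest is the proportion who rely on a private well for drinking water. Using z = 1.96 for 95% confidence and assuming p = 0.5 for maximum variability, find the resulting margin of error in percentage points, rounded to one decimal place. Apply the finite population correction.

2.6

Finite-population factor: (N−n)/(N−1) = (32441−1400)/(32441−1) = 0.9569.
SE(p̂) = √[p(1−p)/n · (N−n)/(N−1)] = √[0.2500/1400 × 0.9569] = 0.01307.
E = z × SE = 1.96 × 0.01307 = 0.02562 ≈ 2.6 percentage points.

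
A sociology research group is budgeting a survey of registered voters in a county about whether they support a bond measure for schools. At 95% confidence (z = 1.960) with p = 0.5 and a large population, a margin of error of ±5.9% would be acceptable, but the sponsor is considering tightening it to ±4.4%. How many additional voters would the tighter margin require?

At ±5.9%: n = 1.960² × 0.2500 / 0.059² ≈ 275.90 → 276.
At ±4.4%: n = 1.960² × 0.2500 / 0.044² ≈ 496.07 → 497.
Additional respondents: 497 − 276 = 221.

221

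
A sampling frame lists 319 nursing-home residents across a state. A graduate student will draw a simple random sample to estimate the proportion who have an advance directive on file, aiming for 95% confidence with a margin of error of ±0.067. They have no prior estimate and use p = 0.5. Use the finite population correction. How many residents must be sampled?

For 95% confidence, z = 1.96.
Unadjusted: n₀ = 1.96² × 0.50 × 0.50 / 0.067² ≈ 213.95, so n₀ = 214.
Finite population correction with N = 319: n = n₀ / (1 + (n₀−1)/N) = 214 / (1 + 213/319) = 214 / 1.6677 ≈ 128.32.
Rounding up, n = 129.

129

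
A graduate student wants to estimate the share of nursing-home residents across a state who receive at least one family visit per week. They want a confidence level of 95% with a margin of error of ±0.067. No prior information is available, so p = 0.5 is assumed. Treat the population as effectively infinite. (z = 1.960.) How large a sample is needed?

With p = 0.5, p(1−p) = 0.25.
n = z²·p(1−p)/E² = 1.960² × 0.2500 / 0.067² = 3.8416 × 0.2500 / 0.004489 ≈ 213.95.
Rounding up gives n = 214.

214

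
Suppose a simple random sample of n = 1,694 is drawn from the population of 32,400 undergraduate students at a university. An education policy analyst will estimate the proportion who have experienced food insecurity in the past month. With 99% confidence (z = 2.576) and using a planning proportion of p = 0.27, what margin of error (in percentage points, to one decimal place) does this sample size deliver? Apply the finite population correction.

Finite-population factor: (N−n)/(N−1) = (32400−1694)/(32400−1) = 0.9477.
SE(p̂) = √[p(1−p)/n · (N−n)/(N−1)] = √[0.1971/1694 × 0.9477] = 0.01050.
E = z × SE = 2.576 × 0.01050 = 0.02705 ≈ 2.7 percentage points.

2.7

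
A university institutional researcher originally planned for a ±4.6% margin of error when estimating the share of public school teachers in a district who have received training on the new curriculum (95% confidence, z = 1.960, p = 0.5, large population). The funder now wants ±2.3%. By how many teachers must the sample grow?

At ±4.6%: n = 1.960² × 0.2500 / 0.046² ≈ 453.88 → 454.
At ±2.3%: n = 1.960² × 0.2500 / 0.023² ≈ 1815.50 → 1816.
Additional respondents: 1816 − 454 = 1362.

1362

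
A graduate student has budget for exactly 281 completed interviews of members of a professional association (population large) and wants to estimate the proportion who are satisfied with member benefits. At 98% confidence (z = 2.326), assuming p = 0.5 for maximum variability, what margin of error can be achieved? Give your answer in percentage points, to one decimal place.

SE(p̂) = √[p(1−p)/n] = √[0.2500/281] = 0.02983.
E = z × SE = 2.326 × 0.02983 = 0.06938, or 6.9 percentage points.

6.9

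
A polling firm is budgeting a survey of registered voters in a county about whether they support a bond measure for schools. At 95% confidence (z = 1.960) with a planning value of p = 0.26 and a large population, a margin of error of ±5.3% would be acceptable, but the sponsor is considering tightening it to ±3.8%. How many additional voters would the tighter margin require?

248

At ±5.3%: n = 1.960² × 0.1924 / 0.053² ≈ 263.13 → 264.
At ±3.8%: n = 1.960² × 0.1924 / 0.038² ≈ 511.86 → 512.
Additional respondents: 512 − 264 = 248.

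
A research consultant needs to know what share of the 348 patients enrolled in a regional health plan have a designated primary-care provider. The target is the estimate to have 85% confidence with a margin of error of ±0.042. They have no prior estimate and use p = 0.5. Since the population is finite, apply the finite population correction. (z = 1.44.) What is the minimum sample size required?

Unadjusted: n₀ = 1.44² × 0.50 × 0.50 / 0.042² ≈ 293.88, so n₀ = 294.
Finite population correction with N = 348: n = n₀ / (1 + (n₀−1)/N) = 294 / (1 + 293/348) = 294 / 1.8420 ≈ 159.61.
Rounding up, n = 160.

160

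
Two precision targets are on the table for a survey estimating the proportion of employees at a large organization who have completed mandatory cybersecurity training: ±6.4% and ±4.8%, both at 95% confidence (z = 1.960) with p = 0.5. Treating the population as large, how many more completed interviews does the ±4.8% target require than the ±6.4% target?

At ±6.4%: n = 1.960² × 0.2500 / 0.064² ≈ 234.47 → 235.
At ±4.8%: n = 1.960² × 0.2500 / 0.048² ≈ 416.84 → 417.
Additional respondents: 417 − 235 = 182.

182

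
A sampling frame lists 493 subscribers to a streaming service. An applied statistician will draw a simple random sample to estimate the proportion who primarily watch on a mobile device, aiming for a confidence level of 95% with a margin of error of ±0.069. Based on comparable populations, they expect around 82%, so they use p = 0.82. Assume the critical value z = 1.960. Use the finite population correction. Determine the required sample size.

97

Unadjusted: n₀ = 1.960² × 0.82 × 0.18 / 0.069² ≈ 119.10, so n₀ = 120.
Finite population correction with N = 493: n = n₀ / (1 + (n₀−1)/N) = 120 / (1 + 119/493) = 120 / 1.2414 ≈ 96.67.
Rounding up, n = 97.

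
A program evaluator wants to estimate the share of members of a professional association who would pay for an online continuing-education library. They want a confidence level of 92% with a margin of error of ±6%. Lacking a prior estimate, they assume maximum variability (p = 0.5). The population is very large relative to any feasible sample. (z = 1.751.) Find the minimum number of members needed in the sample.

With p = 0.5, p(1−p) = 0.25.
n = z²·p(1−p)/E² = 1.751² × 0.2500 / 0.060² = 3.0660 × 0.2500 / 0.003600 ≈ 212.92.
Rounding up gives n = 213.

213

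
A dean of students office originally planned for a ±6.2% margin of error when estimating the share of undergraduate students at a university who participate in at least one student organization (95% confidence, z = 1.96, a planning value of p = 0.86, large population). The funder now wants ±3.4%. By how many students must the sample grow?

At ±6.2%: n = 1.96² × 0.1204 / 0.062² ≈ 120.32 → 121.
At ±3.4%: n = 1.96² × 0.1204 / 0.034² ≈ 400.11 → 401.
Additional respondents: 401 − 121 = 280.

280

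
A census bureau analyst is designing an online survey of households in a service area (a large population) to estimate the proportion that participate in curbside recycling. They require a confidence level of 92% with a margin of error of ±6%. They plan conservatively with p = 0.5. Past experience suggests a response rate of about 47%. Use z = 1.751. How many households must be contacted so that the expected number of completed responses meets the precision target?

454

Completed interviews needed: n₀ = 1.751² × 0.2500 / 0.060² ≈ 212.92 → 213.
At a 47% response rate, contacts needed = 213 / 0.47 ≈ 453.19 → 454.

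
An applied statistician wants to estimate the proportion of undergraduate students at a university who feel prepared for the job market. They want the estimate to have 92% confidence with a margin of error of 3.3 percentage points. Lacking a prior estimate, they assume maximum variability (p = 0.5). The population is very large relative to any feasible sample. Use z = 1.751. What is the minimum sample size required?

With p = 0.5, p(1−p) = 0.25.
n = z²·p(1−p)/E² = 1.751² × 0.2500 / 0.033² = 3.0660 × 0.2500 / 0.001089 ≈ 703.86.
Rounding up gives n = 704.

704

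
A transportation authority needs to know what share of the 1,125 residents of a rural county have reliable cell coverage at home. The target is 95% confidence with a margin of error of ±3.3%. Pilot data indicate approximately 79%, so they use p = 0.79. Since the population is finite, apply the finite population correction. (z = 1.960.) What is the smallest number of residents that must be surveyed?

Unadjusted: n₀ = 1.960² × 0.79 × 0.21 / 0.033² ≈ 585.24, so n₀ = 586.
Finite population correction with N = 1,125: n = n₀ / (1 + (n₀−1)/N) = 586 / (1 + 585/1125) = 586 / 1.5200 ≈ 385.53.
Rounding up, n = 386.

386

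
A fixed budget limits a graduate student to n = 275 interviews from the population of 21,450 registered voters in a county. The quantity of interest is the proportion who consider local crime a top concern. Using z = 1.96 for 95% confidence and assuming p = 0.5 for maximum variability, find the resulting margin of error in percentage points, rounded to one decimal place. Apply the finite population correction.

Finite-population factor: (N−n)/(N−1) = (21450−275)/(21450−1) = 0.9872.
SE(p̂) = √[p(1−p)/n · (N−n)/(N−1)] = √[0.2500/275 × 0.9872] = 0.02996.
E = z × SE = 1.96 × 0.02996 = 0.05872 ≈ 5.9 percentage points.

5.9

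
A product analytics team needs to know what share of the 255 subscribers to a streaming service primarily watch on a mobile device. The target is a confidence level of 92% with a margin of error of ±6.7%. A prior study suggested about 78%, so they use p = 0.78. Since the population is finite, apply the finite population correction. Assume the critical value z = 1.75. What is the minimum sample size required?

Unadjusted: n₀ = 1.75² × 0.78 × 0.22 / 0.067² ≈ 117.07, so n₀ = 118.
Finite population correction with N = 255: n = n₀ / (1 + (n₀−1)/N) = 118 / (1 + 117/255) = 118 / 1.4588 ≈ 80.89.
Rounding up, n = 81.

81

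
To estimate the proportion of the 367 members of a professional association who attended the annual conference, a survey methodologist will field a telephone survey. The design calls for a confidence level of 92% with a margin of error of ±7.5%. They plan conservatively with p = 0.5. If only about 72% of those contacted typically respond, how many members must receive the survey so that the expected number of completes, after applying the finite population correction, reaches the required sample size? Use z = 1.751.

Completed interviews needed (unadjusted): n₀ = 1.751² × 0.2500 / 0.075² ≈ 136.27 → 137.
FPC for N = 367: n = 137 / (1 + 136/367) = 137 / 1.3706 ≈ 99.96 → 100.
At a 72% response rate, contacts needed = 100 / 0.72 ≈ 138.89 → 139.

139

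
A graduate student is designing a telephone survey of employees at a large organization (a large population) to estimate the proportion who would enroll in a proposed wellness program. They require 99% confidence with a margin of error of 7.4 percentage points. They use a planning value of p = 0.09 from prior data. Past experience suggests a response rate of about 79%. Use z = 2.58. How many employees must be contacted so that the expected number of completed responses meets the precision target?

Completed interviews needed: n₀ = 2.58² × 0.0819 / 0.074² ≈ 99.55 → 100.
At a 79% response rate, contacts needed = 100 / 0.79 ≈ 126.58 → 127.

127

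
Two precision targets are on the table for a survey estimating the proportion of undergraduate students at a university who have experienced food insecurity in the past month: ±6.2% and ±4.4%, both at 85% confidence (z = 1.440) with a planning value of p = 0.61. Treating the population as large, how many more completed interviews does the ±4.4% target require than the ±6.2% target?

At ±6.2%: n = 1.440² × 0.2379 / 0.062² ≈ 128.33 → 129.
At ±4.4%: n = 1.440² × 0.2379 / 0.044² ≈ 254.81 → 255.
Additional respondents: 255 − 129 = 126.

126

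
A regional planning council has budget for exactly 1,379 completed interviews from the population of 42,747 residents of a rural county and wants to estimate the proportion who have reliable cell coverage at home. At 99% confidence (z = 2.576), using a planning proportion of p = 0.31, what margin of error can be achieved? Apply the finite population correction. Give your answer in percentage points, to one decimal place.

Finite-population factor: (N−n)/(N−1) = (42747−1379)/(42747−1) = 0.9678.
SE(p̂) = √[p(1−p)/n · (N−n)/(N−1)] = √[0.2139/1379 × 0.9678] = 0.01225.
E = z × SE = 2.576 × 0.01225 = 0.03156 ≈ 3.2 percentage points.

3.2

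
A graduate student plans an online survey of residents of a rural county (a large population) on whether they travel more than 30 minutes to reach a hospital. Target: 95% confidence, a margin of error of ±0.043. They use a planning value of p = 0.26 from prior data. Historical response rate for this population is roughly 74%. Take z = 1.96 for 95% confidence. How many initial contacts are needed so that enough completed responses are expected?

541

Completed interviews needed: n₀ = 1.96² × 0.1924 / 0.043² ≈ 399.74 → 400.
At a 74% response rate, contacts needed = 400 / 0.74 ≈ 540.54 → 541.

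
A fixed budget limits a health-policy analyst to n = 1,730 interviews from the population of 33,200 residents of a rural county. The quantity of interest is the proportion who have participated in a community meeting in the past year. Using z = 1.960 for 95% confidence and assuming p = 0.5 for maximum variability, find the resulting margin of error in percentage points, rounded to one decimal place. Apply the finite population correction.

Finite-population factor: (N−n)/(N−1) = (33200−1730)/(33200−1) = 0.9479.
SE(p̂) = √[p(1−p)/n · (N−n)/(N−1)] = √[0.2500/1730 × 0.9479] = 0.01170.
E = z × SE = 1.960 × 0.01170 = 0.02294 ≈ 2.3 percentage points.

2.3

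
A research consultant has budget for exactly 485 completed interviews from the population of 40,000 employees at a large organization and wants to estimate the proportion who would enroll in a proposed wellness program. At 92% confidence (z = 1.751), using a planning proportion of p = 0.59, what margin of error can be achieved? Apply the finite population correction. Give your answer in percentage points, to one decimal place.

Finite-population factor: (N−n)/(N−1) = (40000−485)/(40000−1) = 0.9879.
SE(p̂) = √[p(1−p)/n · (N−n)/(N−1)] = √[0.2419/485 × 0.9879] = 0.02220.
E = z × SE = 1.751 × 0.02220 = 0.03887 ≈ 3.9 percentage points.

3.9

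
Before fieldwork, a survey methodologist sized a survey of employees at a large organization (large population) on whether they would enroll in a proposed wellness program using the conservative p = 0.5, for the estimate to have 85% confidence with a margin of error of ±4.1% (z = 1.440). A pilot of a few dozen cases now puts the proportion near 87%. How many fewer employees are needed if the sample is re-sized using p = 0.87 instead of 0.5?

169

Conservative (p = 0.5): n = 1.440² × 0.25 / 0.041² ≈ 308.39 → 309.
Using p = 0.87: p(1−p) = 0.1131, so n = 1.440² × 0.1131 / 0.041² ≈ 139.51 → 140.
Reduction: 309 − 140 = 169.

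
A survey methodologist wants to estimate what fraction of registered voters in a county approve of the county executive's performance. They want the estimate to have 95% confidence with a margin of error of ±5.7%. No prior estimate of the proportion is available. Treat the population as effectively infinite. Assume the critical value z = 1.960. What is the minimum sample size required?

With no prior estimate, use p = 0.5, giving p(1−p) = 0.25.
n = z²·p(1−p)/E² = 1.960² × 0.2500 / 0.057² = 3.8416 × 0.2500 / 0.003249 ≈ 295.60.
Rounding up gives n = 296.

296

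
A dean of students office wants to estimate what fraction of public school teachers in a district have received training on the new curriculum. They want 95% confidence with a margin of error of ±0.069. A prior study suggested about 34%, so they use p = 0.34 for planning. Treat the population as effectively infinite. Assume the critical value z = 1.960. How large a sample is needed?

182

With p = 0.34, p(1−p) = 0.2244.
n = z²·p(1−p)/E² = 1.960² × 0.2244 / 0.069² = 3.8416 × 0.2244 / 0.004761 ≈ 181.07.
Rounding up gives n = 182.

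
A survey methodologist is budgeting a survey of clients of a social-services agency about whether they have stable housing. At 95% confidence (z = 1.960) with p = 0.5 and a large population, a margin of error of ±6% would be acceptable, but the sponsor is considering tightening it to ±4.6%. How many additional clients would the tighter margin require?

At ±6%: n = 1.960² × 0.2500 / 0.060² ≈ 266.78 → 267.
At ±4.6%: n = 1.960² × 0.2500 / 0.046² ≈ 453.88 → 454.
Additional respondents: 454 − 267 = 187.

187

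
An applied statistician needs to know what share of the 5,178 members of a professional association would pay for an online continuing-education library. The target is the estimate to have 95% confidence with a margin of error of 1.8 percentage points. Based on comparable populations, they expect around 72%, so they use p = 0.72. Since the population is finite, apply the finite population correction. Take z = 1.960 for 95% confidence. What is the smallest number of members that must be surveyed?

Unadjusted: n₀ = 1.960² × 0.72 × 0.28 / 0.018² ≈ 2390.33, so n₀ = 2391.
Finite population correction with N = 5,178: n = n₀ / (1 + (n₀−1)/N) = 2391 / (1 + 2390/5178) = 2391 / 1.4616 ≈ 1635.91.
Rounding up, n = 1636.

1636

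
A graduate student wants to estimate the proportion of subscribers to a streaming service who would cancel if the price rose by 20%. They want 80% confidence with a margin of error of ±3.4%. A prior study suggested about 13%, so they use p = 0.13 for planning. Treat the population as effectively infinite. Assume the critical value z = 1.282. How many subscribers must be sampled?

With p = 0.13, p(1−p) = 0.1131.
n = z²·p(1−p)/E² = 1.282² × 0.1131 / 0.034² = 1.6435 × 0.1131 / 0.001156 ≈ 160.80.
Rounding up gives n = 161.

161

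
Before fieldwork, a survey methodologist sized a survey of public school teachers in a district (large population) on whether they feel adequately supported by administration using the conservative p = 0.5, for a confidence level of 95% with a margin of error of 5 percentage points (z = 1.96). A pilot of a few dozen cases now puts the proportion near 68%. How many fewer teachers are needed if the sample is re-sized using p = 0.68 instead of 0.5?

50

Conservative (p = 0.5): n = 1.96² × 0.25 / 0.050² ≈ 384.16 → 385.
Using p = 0.68: p(1−p) = 0.2176, so n = 1.96² × 0.2176 / 0.050² ≈ 334.37 → 335.
Reduction: 385 − 335 = 50.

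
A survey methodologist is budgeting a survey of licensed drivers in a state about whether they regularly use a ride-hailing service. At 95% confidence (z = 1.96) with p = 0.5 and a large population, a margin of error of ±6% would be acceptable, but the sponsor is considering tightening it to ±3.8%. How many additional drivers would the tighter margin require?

399

At ±6%: n = 1.96² × 0.2500 / 0.060² ≈ 266.78 → 267.
At ±3.8%: n = 1.96² × 0.2500 / 0.038² ≈ 665.10 → 666.
Additional respondents: 666 − 267 = 399.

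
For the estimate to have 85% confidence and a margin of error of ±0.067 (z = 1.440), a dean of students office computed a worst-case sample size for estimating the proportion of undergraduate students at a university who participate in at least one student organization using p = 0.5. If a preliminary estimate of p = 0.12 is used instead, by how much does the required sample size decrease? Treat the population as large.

Conservative (p = 0.5): n = 1.440² × 0.25 / 0.067² ≈ 115.48 → 116.
Using p = 0.12: p(1−p) = 0.1056, so n = 1.440² × 0.1056 / 0.067² ≈ 48.78 → 49.
Reduction: 116 − 49 = 67.

67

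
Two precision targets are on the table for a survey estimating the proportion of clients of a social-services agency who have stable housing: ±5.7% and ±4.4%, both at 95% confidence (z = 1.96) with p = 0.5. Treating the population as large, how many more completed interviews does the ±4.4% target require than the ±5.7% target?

At ±5.7%: n = 1.96² × 0.2500 / 0.057² ≈ 295.60 → 296.
At ±4.4%: n = 1.96² × 0.2500 / 0.044² ≈ 496.07 → 497.
Additional respondents: 497 − 296 = 201.

201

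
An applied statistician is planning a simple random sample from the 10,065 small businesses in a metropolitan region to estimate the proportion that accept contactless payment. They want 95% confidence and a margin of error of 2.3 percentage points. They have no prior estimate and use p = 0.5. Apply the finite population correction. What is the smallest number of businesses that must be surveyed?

For 95% confidence, z = 1.960.
Unadjusted: n₀ = 1.960² × 0.50 × 0.50 / 0.023² ≈ 1815.50, so n₀ = 1816.
Finite population correction with N = 10,065: n = n₀ / (1 + (n₀−1)/N) = 1816 / (1 + 1815/10065) = 1816 / 1.1803 ≈ 1538.56.
Rounding up, n = 1539.

1539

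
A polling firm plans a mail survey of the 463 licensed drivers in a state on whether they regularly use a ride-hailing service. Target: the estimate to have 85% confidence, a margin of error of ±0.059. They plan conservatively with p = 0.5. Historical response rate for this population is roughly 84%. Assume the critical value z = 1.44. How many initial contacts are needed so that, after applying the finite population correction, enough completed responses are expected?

135

Completed interviews needed (unadjusted): n₀ = 1.44² × 0.2500 / 0.059² ≈ 148.92 → 149.
FPC for N = 463: n = 149 / (1 + 148/463) = 149 / 1.3197 ≈ 112.91 → 113.
At an 84% response rate, contacts needed = 113 / 0.84 ≈ 134.52 → 135.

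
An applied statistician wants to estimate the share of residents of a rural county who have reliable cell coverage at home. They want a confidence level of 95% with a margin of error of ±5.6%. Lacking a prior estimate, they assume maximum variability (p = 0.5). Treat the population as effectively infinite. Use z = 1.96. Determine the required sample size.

307

With p = 0.5, p(1−p) = 0.25.
n = z²·p(1−p)/E² = 1.96² × 0.2500 / 0.056² = 3.8416 × 0.2500 / 0.003136 ≈ 306.25.
Rounding up gives n = 307.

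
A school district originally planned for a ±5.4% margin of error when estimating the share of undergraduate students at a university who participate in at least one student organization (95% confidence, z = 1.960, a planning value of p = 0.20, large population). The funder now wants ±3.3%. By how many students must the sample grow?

At ±5.4%: n = 1.960² × 0.1600 / 0.054² ≈ 210.79 → 211.
At ±3.3%: n = 1.960² × 0.1600 / 0.033² ≈ 564.42 → 565.
Additional respondents: 565 − 211 = 354.

354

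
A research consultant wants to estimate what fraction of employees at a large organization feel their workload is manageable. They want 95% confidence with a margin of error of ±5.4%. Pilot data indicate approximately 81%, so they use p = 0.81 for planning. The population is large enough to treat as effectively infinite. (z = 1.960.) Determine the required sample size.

203

With p = 0.81, p(1−p) = 0.1539.
n = z²·p(1−p)/E² = 1.960² × 0.1539 / 0.054² = 3.8416 × 0.1539 / 0.002916 ≈ 202.75.
Rounding up gives n = 203.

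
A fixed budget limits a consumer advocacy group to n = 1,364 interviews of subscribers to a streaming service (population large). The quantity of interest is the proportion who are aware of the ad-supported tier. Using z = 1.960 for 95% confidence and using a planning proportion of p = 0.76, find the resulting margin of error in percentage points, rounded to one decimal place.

2.3

SE(p̂) = √[p(1−p)/n] = √[0.1824/1364] = 0.01156.
E = z × SE = 1.960 × 0.01156 = 0.02267, or 2.3 percentage points.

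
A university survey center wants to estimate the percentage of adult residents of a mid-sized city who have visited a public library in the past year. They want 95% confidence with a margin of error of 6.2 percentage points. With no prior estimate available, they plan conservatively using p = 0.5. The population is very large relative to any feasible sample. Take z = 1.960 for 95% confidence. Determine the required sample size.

With p = 0.5, p(1−p) = 0.25.
n = z²·p(1−p)/E² = 1.960² × 0.2500 / 0.062² = 3.8416 × 0.2500 / 0.003844 ≈ 249.84.
Rounding up gives n = 250.

250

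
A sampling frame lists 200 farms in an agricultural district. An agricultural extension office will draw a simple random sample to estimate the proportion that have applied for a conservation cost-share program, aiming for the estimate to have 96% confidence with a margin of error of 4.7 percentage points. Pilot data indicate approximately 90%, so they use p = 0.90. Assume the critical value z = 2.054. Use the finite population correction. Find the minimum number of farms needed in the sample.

93

Unadjusted: n₀ = 2.054² × 0.90 × 0.10 / 0.047² ≈ 171.89, so n₀ = 172.
Finite population correction with N = 200: n = n₀ / (1 + (n₀−1)/N) = 172 / (1 + 171/200) = 172 / 1.8550 ≈ 92.72.
Rounding up, n = 93.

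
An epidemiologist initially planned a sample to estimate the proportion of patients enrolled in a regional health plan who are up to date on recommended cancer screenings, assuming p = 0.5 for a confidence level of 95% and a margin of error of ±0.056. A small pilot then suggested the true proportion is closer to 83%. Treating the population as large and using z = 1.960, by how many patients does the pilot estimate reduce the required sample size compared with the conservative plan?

Conservative (p = 0.5): n = 1.960² × 0.25 / 0.056² ≈ 306.25 → 307.
Using p = 0.83: p(1−p) = 0.1411, so n = 1.960² × 0.1411 / 0.056² ≈ 172.85 → 173.
Reduction: 307 − 173 = 134.

134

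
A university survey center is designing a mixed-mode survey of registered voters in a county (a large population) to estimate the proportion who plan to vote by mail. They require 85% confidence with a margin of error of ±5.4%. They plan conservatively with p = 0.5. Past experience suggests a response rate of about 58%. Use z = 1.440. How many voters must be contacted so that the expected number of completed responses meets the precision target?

Completed interviews needed: n₀ = 1.440² × 0.2500 / 0.054² ≈ 177.78 → 178.
At a 58% response rate, contacts needed = 178 / 0.58 ≈ 306.90 → 307.

307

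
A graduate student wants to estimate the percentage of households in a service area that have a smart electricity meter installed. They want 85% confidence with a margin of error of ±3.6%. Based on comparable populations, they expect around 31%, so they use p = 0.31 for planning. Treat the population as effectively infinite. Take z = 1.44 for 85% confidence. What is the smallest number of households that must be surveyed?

With p = 0.31, p(1−p) = 0.2139.
n = z²·p(1−p)/E² = 1.44² × 0.2139 / 0.036² = 2.0736 × 0.2139 / 0.001296 ≈ 342.24.
Rounding up gives n = 343.

343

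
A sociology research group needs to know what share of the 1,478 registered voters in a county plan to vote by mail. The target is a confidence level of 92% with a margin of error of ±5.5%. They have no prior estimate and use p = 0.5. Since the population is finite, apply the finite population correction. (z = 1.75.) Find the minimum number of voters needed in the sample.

217

Unadjusted: n₀ = 1.75² × 0.50 × 0.50 / 0.055² ≈ 253.10, so n₀ = 254.
Finite population correction with N = 1,478: n = n₀ / (1 + (n₀−1)/N) = 254 / (1 + 253/1478) = 254 / 1.1712 ≈ 216.88.
Rounding up, n = 217.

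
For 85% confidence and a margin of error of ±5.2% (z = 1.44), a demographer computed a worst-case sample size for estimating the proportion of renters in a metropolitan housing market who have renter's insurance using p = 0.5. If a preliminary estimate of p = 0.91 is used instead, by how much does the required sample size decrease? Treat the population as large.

129

Conservative (p = 0.5): n = 1.44² × 0.25 / 0.052² ≈ 191.72 → 192.
Using p = 0.91: p(1−p) = 0.0819, so n = 1.44² × 0.0819 / 0.052² ≈ 62.81 → 63.
Reduction: 192 − 63 = 129.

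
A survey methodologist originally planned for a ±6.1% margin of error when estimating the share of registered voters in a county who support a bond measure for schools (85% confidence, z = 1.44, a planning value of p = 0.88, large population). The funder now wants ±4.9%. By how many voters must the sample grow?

At ±6.1%: n = 1.44² × 0.1056 / 0.061² ≈ 58.85 → 59.
At ±4.9%: n = 1.44² × 0.1056 / 0.049² ≈ 91.20 → 92.
Additional respondents: 92 − 59 = 33.

33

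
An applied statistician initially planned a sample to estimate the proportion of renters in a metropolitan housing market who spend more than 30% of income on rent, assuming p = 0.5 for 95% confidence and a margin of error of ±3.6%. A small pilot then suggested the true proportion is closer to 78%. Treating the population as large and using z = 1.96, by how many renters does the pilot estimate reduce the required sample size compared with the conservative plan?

233

Conservative (p = 0.5): n = 1.96² × 0.25 / 0.036² ≈ 741.05 → 742.
Using p = 0.78: p(1−p) = 0.1716, so n = 1.96² × 0.1716 / 0.036² ≈ 508.66 → 509.
Reduction: 742 − 509 = 233.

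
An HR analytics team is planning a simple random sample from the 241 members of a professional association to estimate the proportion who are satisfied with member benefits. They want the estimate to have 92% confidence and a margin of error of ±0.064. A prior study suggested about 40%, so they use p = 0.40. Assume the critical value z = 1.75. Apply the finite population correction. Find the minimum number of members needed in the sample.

104

Unadjusted: n₀ = 1.75² × 0.40 × 0.60 / 0.064² ≈ 179.44, so n₀ = 180.
Finite population correction with N = 241: n = n₀ / (1 + (n₀−1)/N) = 180 / (1 + 179/241) = 180 / 1.7427 ≈ 103.29.
Rounding up, n = 104.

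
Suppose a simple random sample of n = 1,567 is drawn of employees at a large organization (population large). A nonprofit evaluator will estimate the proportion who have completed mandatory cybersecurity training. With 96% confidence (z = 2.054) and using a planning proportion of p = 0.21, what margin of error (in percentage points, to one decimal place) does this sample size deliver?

2.1

SE(p̂) = √[p(1−p)/n] = √[0.1659/1567] = 0.01029.
E = z × SE = 2.054 × 0.01029 = 0.02113, or 2.1 percentage points.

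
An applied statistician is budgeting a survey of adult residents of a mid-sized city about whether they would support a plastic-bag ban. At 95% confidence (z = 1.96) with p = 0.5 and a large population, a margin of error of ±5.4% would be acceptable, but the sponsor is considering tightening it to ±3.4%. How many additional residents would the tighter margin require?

At ±5.4%: n = 1.96² × 0.2500 / 0.054² ≈ 329.36 → 330.
At ±3.4%: n = 1.96² × 0.2500 / 0.034² ≈ 830.80 → 831.
Additional respondents: 831 − 330 = 501.

501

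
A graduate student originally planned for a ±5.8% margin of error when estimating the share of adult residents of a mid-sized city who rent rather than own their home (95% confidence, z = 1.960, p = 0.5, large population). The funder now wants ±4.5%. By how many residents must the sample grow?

At ±5.8%: n = 1.960² × 0.2500 / 0.058² ≈ 285.49 → 286.
At ±4.5%: n = 1.960² × 0.2500 / 0.045² ≈ 474.27 → 475.
Additional respondents: 475 − 286 = 189.

189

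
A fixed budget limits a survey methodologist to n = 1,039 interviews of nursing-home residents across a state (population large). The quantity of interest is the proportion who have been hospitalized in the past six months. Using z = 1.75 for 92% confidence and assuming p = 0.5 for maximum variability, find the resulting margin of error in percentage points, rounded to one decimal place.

SE(p̂) = √[p(1−p)/n] = √[0.2500/1039] = 0.01551.
E = z × SE = 1.75 × 0.01551 = 0.02715, or 2.7 percentage points.

2.7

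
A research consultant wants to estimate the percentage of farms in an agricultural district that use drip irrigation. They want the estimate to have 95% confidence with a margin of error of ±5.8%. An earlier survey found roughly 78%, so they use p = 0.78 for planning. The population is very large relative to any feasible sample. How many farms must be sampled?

196

For 95% confidence, z = 1.96.
With p = 0.78, p(1−p) = 0.1716.
n = z²·p(1−p)/E² = 1.96² × 0.1716 / 0.058² = 3.8416 × 0.1716 / 0.003364 ≈ 195.96.
Rounding up gives n = 196.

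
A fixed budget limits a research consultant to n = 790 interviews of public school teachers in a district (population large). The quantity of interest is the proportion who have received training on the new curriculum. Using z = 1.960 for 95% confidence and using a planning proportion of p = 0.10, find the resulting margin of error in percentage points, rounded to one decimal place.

2.1

SE(p̂) = √[p(1−p)/n] = √[0.0900/790] = 0.01067.
E = z × SE = 1.960 × 0.01067 = 0.02092, or 2.1 percentage points.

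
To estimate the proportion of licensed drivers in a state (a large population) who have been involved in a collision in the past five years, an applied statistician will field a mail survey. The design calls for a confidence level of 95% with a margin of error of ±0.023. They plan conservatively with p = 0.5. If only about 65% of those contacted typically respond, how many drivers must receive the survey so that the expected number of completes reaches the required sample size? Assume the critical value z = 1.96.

2794

Completed interviews needed: n₀ = 1.96² × 0.2500 / 0.023² ≈ 1815.50 → 1816.
At a 65% response rate, contacts needed = 1816 / 0.65 ≈ 2793.85 → 2794.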